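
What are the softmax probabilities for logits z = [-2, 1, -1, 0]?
p = [0.0321, 0.6439, 0.0871, 0.2369]

exp(z) = [0.1353, 2.718, 0.3679, 1]
Sum = 4.221
p = [0.0321, 0.6439, 0.0871, 0.2369]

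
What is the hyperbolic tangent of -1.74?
-0.9402

tanh(-1.74) = (e^(-1.74) - e^(1.74))/(e^(-1.74) + e^(1.74)) = -0.9402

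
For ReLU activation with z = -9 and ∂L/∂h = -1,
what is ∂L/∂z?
∂L/∂z = 0

h = ReLU(-9) = 0
Since z < 0: ∂h/∂z = 0
∂L/∂z = ∂L/∂h · ∂h/∂z = -1 × 0 = 0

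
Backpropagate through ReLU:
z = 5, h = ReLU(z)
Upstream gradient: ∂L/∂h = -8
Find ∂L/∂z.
∂L/∂z = -8

h = ReLU(5) = 5
Since z > 0: ∂h/∂z = 1
∂L/∂z = ∂L/∂h · ∂h/∂z = -8 × 1 = -8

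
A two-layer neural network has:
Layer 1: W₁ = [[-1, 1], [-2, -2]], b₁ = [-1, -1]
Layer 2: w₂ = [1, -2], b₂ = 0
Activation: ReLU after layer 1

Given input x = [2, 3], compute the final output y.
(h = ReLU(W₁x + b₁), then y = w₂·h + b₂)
y = 0

Layer 1 pre-activation: z₁ = [0, -11]
After ReLU: h = [0, 0]
Layer 2 output: y = 1×0 + -2×0 + 0 = 0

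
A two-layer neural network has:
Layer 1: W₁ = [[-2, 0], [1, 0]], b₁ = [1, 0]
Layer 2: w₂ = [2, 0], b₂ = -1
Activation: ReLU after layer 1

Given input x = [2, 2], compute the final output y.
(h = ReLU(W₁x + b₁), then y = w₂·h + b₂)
y = -1

Layer 1 pre-activation: z₁ = [-3, 2]
After ReLU: h = [0, 2]
Layer 2 output: y = 2×0 + 0×2 + -1 = -1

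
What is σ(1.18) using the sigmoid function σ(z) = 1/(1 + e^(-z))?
0.7649

sigmoid(1.18) = 1/(1 + e^(-1.18)) = 1/(1 + 0.3073) = 0.7649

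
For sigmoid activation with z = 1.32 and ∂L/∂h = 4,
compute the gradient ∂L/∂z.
∂L/∂z = 0.6655

σ(1.32) = 0.7892
σ'(1.32) = σ(1.32)(1 - σ(1.32)) = 0.7892 × 0.2108 = 0.1664
∂L/∂z = ∂L/∂h · σ'(z) = 4 × 0.1664 = 0.6655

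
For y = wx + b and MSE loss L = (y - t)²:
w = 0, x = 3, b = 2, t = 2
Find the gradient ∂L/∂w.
∂L/∂w = 0

y = wx + b = (0)(3) + 2 = 2
∂L/∂y = 2(y - t) = 2(2 - 2) = 0
∂y/∂w = x = 3
∂L/∂w = ∂L/∂y · ∂y/∂w = 0 × 3 = 0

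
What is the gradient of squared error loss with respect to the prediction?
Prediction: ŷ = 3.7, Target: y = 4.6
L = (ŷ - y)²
∂L/∂ŷ = -1.8

∂L/∂ŷ = 2(ŷ - y) = 2(3.7 - 4.6) = 2(-0.9) = -1.8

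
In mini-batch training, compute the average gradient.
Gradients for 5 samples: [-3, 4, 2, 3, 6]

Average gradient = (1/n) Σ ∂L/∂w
Average gradient = 2.4

Average = (1/5)(-3 + 4 + 2 + 3 + 6) = 12/5 = 2.4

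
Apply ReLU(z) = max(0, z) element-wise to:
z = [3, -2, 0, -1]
h = [3, 0, 0, 0]

ReLU applied element-wise: max(0,3)=3, max(0,-2)=0, max(0,0)=0, max(0,-1)=0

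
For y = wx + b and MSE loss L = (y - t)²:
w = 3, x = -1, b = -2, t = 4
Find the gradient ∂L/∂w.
∂L/∂w = 18

y = wx + b = (3)(-1) + -2 = -5
∂L/∂y = 2(y - t) = 2(-5 - 4) = -18
∂y/∂w = x = -1
∂L/∂w = ∂L/∂y · ∂y/∂w = -18 × -1 = 18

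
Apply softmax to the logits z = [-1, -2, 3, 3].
p = [0.009, 0.0033, 0.4938, 0.4938]

exp(z) = [0.3679, 0.1353, 20.09, 20.09]
Sum = 40.67
p = [0.009, 0.0033, 0.4938, 0.4938]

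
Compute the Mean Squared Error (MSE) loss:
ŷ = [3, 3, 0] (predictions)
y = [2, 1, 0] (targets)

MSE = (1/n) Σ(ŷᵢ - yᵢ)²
MSE = 1.667

MSE = (1/3)((3-2)² + (3-1)² + (0-0)²) = (1/3)(1 + 4 + 0) = 1.667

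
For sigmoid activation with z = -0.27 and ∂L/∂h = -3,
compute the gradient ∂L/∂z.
∂L/∂z = -0.7365

σ(-0.27) = 0.4329
σ'(-0.27) = σ(-0.27)(1 - σ(-0.27)) = 0.4329 × 0.5671 = 0.2455
∂L/∂z = ∂L/∂h · σ'(z) = -3 × 0.2455 = -0.7365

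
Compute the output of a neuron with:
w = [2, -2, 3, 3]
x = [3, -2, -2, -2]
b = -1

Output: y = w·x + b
y = -3

y = (2)(3) + (-2)(-2) + (3)(-2) + (3)(-2) + -1 = -3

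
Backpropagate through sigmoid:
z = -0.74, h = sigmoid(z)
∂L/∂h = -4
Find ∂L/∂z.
∂L/∂z = -0.8747

σ(-0.74) = 0.323
σ'(-0.74) = σ(-0.74)(1 - σ(-0.74)) = 0.323 × 0.677 = 0.2187
∂L/∂z = ∂L/∂h · σ'(z) = -4 × 0.2187 = -0.8747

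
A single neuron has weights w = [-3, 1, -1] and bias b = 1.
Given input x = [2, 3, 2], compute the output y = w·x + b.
y = -4

y = (-3)(2) + (1)(3) + (-1)(2) + 1 = -4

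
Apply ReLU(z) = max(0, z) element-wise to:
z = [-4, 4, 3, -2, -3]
h = [0, 4, 3, 0, 0]

ReLU applied element-wise: max(0,-4)=0, max(0,4)=4, max(0,3)=3, max(0,-2)=0, max(0,-3)=0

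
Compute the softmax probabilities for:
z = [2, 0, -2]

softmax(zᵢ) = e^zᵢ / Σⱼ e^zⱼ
p = [0.8668, 0.1173, 0.0159]

exp(z) = [7.389, 1, 0.1353]
Sum = 8.524
p = [0.8668, 0.1173, 0.0159]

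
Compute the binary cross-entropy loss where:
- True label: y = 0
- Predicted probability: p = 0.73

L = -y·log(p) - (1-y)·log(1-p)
L = 1.309

L = -0·log(0.73) - 1·log(0.27) = -log(0.27) = 1.309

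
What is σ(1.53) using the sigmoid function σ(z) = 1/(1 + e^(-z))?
0.822

sigmoid(1.53) = 1/(1 + e^(-1.53)) = 1/(1 + 0.2165) = 0.822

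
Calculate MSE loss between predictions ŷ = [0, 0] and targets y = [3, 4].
MSE = 12.5

MSE = (1/2)((0-3)² + (0-4)²) = (1/2)(9 + 16) = 12.5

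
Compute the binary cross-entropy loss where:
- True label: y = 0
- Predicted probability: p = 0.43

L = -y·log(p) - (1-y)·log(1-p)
L = 0.5621

L = -0·log(0.43) - 1·log(0.57) = -log(0.57) = 0.5621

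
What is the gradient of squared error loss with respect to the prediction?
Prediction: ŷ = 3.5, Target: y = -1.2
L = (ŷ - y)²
∂L/∂ŷ = 9.4

∂L/∂ŷ = 2(ŷ - y) = 2(3.5 - -1.2) = 2(4.7) = 9.4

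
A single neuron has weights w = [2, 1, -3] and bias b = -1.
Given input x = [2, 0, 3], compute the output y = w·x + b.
y = -6

y = (2)(2) + (1)(0) + (-3)(3) + -1 = -6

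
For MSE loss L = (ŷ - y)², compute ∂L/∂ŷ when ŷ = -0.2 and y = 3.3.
∂L/∂ŷ = -7.0

∂L/∂ŷ = 2(ŷ - y) = 2(-0.2 - 3.3) = 2(-3.5) = -7.0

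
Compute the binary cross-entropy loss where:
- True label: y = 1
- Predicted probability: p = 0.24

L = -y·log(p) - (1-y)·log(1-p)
L = 1.427

L = -1·log(0.24) - 0·log(0.76) = -log(0.24) = 1.427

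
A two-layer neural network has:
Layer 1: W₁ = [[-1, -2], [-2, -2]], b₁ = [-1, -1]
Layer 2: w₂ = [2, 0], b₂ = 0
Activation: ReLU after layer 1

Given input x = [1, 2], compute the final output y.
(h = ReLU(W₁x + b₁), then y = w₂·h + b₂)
y = 0

Layer 1 pre-activation: z₁ = [-6, -7]
After ReLU: h = [0, 0]
Layer 2 output: y = 2×0 + 0×0 + 0 = 0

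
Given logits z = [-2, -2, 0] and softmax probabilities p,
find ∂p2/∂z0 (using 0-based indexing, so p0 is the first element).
∂p2/∂z0 = -0.08382

p = softmax(z) = [0.1065, 0.1065, 0.787]
p2 = 0.787, p0 = 0.1065

∂p2/∂z0 = -p2 × p0 = -0.787 × 0.1065 = -0.08382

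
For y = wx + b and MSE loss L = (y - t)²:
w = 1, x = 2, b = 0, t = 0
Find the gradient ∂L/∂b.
∂L/∂b = 4

y = wx + b = (1)(2) + 0 = 2
∂L/∂y = 2(y - t) = 2(2 - 0) = 4
∂y/∂b = 1
∂L/∂b = ∂L/∂y · ∂y/∂b = 4 × 1 = 4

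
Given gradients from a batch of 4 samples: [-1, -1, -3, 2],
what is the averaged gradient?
Average gradient = -0.75

Average = (1/4)(-1 + -1 + -3 + 2) = -3/4 = -0.75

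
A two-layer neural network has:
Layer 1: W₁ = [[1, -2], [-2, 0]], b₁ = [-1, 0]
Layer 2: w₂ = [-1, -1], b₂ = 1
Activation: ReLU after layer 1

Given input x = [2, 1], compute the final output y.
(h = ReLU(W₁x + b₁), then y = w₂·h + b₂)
y = 1

Layer 1 pre-activation: z₁ = [-1, -4]
After ReLU: h = [0, 0]
Layer 2 output: y = -1×0 + -1×0 + 1 = 1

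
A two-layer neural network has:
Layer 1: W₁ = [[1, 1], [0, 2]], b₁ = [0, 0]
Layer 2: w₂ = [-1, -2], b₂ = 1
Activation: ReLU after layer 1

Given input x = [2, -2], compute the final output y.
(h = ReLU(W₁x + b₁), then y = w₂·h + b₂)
y = 1

Layer 1 pre-activation: z₁ = [0, -4]
After ReLU: h = [0, 0]
Layer 2 output: y = -1×0 + -2×0 + 1 = 1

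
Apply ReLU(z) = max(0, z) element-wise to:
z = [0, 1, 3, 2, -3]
h = [0, 1, 3, 2, 0]

ReLU applied element-wise: max(0,0)=0, max(0,1)=1, max(0,3)=3, max(0,2)=2, max(0,-3)=0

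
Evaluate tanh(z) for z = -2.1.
-0.9705

tanh(-2.1) = (e^(-2.1) - e^(2.1))/(e^(-2.1) + e^(2.1)) = -0.9705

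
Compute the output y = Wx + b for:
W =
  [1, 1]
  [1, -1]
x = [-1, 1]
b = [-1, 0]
y = [-1, -2]

Wx = [1×-1 + 1×1, 1×-1 + -1×1]
   = [0, -2]
y = Wx + b = [0 + -1, -2 + 0] = [-1, -2]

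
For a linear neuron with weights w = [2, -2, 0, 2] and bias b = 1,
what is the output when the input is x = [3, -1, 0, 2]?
y = 13

y = (2)(3) + (-2)(-1) + (0)(0) + (2)(2) + 1 = 13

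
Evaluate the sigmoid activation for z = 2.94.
0.9498

sigmoid(2.94) = 1/(1 + e^(-2.94)) = 1/(1 + 0.05287) = 0.9498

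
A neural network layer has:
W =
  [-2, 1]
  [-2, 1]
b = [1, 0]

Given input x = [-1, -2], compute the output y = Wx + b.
y = [1, 0]

Wx = [-2×-1 + 1×-2, -2×-1 + 1×-2]
   = [0, 0]
y = Wx + b = [0 + 1, 0 + 0] = [1, 0]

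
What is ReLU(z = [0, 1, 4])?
h = [0, 1, 4]

ReLU applied element-wise: max(0,0)=0, max(0,1)=1, max(0,4)=4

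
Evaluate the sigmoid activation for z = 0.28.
0.5695

sigmoid(0.28) = 1/(1 + e^(-0.28)) = 1/(1 + 0.7558) = 0.5695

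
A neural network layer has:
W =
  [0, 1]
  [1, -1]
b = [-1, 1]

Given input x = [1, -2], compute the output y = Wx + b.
y = [-3, 4]

Wx = [0×1 + 1×-2, 1×1 + -1×-2]
   = [-2, 3]
y = Wx + b = [-2 + -1, 3 + 1] = [-3, 4]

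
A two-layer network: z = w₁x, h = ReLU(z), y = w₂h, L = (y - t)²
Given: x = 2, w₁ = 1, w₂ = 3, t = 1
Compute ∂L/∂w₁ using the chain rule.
∂L/∂w₁ = 60

Forward pass:
z = w₁x = 1×2 = 2
h = ReLU(2) = 2
y = w₂h = 3×2 = 6

Backward pass:
∂L/∂y = 2(y - t) = 2(6 - 1) = 10
∂y/∂h = w₂ = 3
∂h/∂z = 1 (ReLU derivative)
∂z/∂w₁ = x = 2

∂L/∂w₁ = 10 × 3 × 1 × 2 = 60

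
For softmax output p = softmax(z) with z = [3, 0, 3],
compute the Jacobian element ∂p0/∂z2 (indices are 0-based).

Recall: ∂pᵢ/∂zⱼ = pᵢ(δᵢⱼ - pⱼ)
∂p0/∂z2 = -0.238

p = softmax(z) = [0.4879, 0.02429, 0.4879]
p0 = 0.4879, p2 = 0.4879

∂p0/∂z2 = -p0 × p2 = -0.4879 × 0.4879 = -0.238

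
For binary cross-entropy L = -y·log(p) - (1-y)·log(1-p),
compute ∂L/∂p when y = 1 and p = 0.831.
∂L/∂p = -1.203

∂L/∂p = -y/p + (1-y)/(1-p) = -1/0.831 + 0 = -1.203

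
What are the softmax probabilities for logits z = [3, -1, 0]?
p = [0.9362, 0.0171, 0.0466]

exp(z) = [20.09, 0.3679, 1]
Sum = 21.45
p = [0.9362, 0.0171, 0.0466]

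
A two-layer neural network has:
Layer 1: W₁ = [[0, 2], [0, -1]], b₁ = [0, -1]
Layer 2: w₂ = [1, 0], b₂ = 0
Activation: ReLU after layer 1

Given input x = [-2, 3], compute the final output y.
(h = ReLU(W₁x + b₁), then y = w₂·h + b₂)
y = 6

Layer 1 pre-activation: z₁ = [6, -4]
After ReLU: h = [6, 0]
Layer 2 output: y = 1×6 + 0×0 + 0 = 6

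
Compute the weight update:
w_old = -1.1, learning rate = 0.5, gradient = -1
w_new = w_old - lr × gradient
w_new = -0.6

w_new = w - η·∂L/∂w = -1.1 - 0.5×(-1) = -1.1 - (-0.5) = -0.6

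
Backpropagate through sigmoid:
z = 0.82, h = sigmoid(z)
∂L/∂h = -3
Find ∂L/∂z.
∂L/∂z = -0.6368

σ(0.82) = 0.6942
σ'(0.82) = σ(0.82)(1 - σ(0.82)) = 0.6942 × 0.3058 = 0.2123
∂L/∂z = ∂L/∂h · σ'(z) = -3 × 0.2123 = -0.6368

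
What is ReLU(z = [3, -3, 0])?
h = [3, 0, 0]

ReLU applied element-wise: max(0,3)=3, max(0,-3)=0, max(0,0)=0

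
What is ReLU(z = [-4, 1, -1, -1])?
h = [0, 1, 0, 0]

ReLU applied element-wise: max(0,-4)=0, max(0,1)=1, max(0,-1)=0, max(0,-1)=0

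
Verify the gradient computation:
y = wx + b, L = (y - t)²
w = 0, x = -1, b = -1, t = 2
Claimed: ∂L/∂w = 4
Incorrect

y = (0)(-1) + -1 = -1
∂L/∂y = 2(y - t) = 2(-1 - 2) = -6
∂y/∂w = x = -1
∂L/∂w = -6 × -1 = 6

Claimed value: 4
Incorrect: The correct gradient is 6.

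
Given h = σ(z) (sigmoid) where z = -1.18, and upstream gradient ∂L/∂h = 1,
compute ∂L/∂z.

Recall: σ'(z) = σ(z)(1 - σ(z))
∂L/∂z = 0.1798

σ(-1.18) = 0.2351
σ'(-1.18) = σ(-1.18)(1 - σ(-1.18)) = 0.2351 × 0.7649 = 0.1798
∂L/∂z = ∂L/∂h · σ'(z) = 1 × 0.1798 = 0.1798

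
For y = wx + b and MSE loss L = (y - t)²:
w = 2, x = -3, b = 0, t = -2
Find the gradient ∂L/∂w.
∂L/∂w = 24

y = wx + b = (2)(-3) + 0 = -6
∂L/∂y = 2(y - t) = 2(-6 - -2) = -8
∂y/∂w = x = -3
∂L/∂w = ∂L/∂y · ∂y/∂w = -8 × -3 = 24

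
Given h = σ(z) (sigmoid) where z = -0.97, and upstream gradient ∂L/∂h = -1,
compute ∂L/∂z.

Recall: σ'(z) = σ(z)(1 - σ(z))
∂L/∂z = -0.1993

σ(-0.97) = 0.2749
σ'(-0.97) = σ(-0.97)(1 - σ(-0.97)) = 0.2749 × 0.7251 = 0.1993
∂L/∂z = ∂L/∂h · σ'(z) = -1 × 0.1993 = -0.1993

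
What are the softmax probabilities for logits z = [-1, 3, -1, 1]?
p = [0.0156, 0.8533, 0.0156, 0.1155]

exp(z) = [0.3679, 20.09, 0.3679, 2.718]
Sum = 23.54
p = [0.0156, 0.8533, 0.0156, 0.1155]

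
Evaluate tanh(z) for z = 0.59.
0.5299

tanh(0.59) = (e^(0.59) - e^(-0.59))/(e^(0.59) + e^(-0.59)) = 0.5299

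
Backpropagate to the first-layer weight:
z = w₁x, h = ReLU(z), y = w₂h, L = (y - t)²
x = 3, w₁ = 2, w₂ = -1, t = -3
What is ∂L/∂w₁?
∂L/∂w₁ = 18

Forward pass:
z = w₁x = 2×3 = 6
h = ReLU(6) = 6
y = w₂h = -1×6 = -6

Backward pass:
∂L/∂y = 2(y - t) = 2(-6 - -3) = -6
∂y/∂h = w₂ = -1
∂h/∂z = 1 (ReLU derivative)
∂z/∂w₁ = x = 3

∂L/∂w₁ = -6 × -1 × 1 × 3 = 18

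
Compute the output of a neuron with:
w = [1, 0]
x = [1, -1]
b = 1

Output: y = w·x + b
y = 2

y = (1)(1) + (0)(-1) + 1 = 2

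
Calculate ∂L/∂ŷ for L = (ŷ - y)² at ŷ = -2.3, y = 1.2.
∂L/∂ŷ = -7.0

∂L/∂ŷ = 2(ŷ - y) = 2(-2.3 - 1.2) = 2(-3.5) = -7.0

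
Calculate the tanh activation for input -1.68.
-0.9329

tanh(-1.68) = (e^(-1.68) - e^(1.68))/(e^(-1.68) + e^(1.68)) = -0.9329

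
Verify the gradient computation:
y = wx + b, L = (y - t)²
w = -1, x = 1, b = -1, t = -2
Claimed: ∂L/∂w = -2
Incorrect

y = (-1)(1) + -1 = -2
∂L/∂y = 2(y - t) = 2(-2 - -2) = 0
∂y/∂w = x = 1
∂L/∂w = 0 × 1 = 0

Claimed value: -2
Incorrect: The correct gradient is 0.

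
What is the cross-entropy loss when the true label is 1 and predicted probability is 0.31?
L = 1.171

L = -1·log(0.31) - 0·log(0.69) = -log(0.31) = 1.171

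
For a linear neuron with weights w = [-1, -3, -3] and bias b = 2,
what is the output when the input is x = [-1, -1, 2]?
y = 0

y = (-1)(-1) + (-3)(-1) + (-3)(2) + 2 = 0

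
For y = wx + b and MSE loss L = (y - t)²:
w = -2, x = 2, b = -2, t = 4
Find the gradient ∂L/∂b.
∂L/∂b = -20

y = wx + b = (-2)(2) + -2 = -6
∂L/∂y = 2(y - t) = 2(-6 - 4) = -20
∂y/∂b = 1
∂L/∂b = ∂L/∂y · ∂y/∂b = -20 × 1 = -20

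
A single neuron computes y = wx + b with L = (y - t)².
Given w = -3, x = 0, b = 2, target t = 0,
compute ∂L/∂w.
∂L/∂w = 0

y = wx + b = (-3)(0) + 2 = 2
∂L/∂y = 2(y - t) = 2(2 - 0) = 4
∂y/∂w = x = 0
∂L/∂w = ∂L/∂y · ∂y/∂w = 4 × 0 = 0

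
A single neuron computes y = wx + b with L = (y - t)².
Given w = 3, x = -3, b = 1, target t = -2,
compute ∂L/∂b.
∂L/∂b = -12

y = wx + b = (3)(-3) + 1 = -8
∂L/∂y = 2(y - t) = 2(-8 - -2) = -12
∂y/∂b = 1
∂L/∂b = ∂L/∂y · ∂y/∂b = -12 × 1 = -12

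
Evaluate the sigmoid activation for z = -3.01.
0.04698

sigmoid(-3.01) = 1/(1 + e^(3.01)) = 1/(1 + 20.29) = 0.04698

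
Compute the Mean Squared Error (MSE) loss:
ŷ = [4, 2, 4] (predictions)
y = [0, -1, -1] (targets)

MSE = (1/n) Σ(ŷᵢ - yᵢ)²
MSE = 16.67

MSE = (1/3)((4-0)² + (2--1)² + (4--1)²) = (1/3)(16 + 9 + 25) = 16.67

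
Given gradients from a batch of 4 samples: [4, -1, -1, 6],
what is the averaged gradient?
Average gradient = 2

Average = (1/4)(4 + -1 + -1 + 6) = 8/4 = 2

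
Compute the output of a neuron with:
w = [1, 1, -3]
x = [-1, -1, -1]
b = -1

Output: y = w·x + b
y = 0

y = (1)(-1) + (1)(-1) + (-3)(-1) + -1 = 0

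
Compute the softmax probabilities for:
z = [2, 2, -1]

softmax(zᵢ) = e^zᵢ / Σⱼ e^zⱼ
p = [0.4879, 0.4879, 0.0243]

exp(z) = [7.389, 7.389, 0.3679]
Sum = 15.15
p = [0.4879, 0.4879, 0.0243]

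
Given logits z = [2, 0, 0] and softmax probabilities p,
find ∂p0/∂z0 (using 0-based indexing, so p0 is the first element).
∂p0/∂z0 = 0.1676

p = softmax(z) = [0.787, 0.1065, 0.1065]
p0 = 0.787

∂p0/∂z0 = p0(1 - p0) = 0.787 × (1 - 0.787) = 0.1676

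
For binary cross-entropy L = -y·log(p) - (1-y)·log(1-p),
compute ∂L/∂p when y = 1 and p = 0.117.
∂L/∂p = -8.547

∂L/∂p = -y/p + (1-y)/(1-p) = -1/0.117 + 0 = -8.547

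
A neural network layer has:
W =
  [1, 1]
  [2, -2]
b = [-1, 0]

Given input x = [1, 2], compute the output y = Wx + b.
y = [2, -2]

Wx = [1×1 + 1×2, 2×1 + -2×2]
   = [3, -2]
y = Wx + b = [3 + -1, -2 + 0] = [2, -2]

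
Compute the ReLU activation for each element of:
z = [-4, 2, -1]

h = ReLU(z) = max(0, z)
h = [0, 2, 0]

ReLU applied element-wise: max(0,-4)=0, max(0,2)=2, max(0,-1)=0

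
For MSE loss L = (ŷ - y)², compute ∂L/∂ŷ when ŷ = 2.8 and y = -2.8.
∂L/∂ŷ = 11.2

∂L/∂ŷ = 2(ŷ - y) = 2(2.8 - -2.8) = 2(5.6) = 11.2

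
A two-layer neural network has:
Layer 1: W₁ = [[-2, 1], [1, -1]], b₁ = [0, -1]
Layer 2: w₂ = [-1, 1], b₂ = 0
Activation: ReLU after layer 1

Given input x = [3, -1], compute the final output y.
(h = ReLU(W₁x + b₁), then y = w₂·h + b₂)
y = 3

Layer 1 pre-activation: z₁ = [-7, 3]
After ReLU: h = [0, 3]
Layer 2 output: y = -1×0 + 1×3 + 0 = 3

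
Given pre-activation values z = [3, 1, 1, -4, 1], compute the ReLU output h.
h = [3, 1, 1, 0, 1]

ReLU applied element-wise: max(0,3)=3, max(0,1)=1, max(0,1)=1, max(0,-4)=0, max(0,1)=1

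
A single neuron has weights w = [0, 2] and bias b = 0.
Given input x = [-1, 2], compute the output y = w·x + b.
y = 4

y = (0)(-1) + (2)(2) + 0 = 4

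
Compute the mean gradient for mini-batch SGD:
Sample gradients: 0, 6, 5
Average gradient = 3.667

Average = (1/3)(0 + 6 + 5) = 11/3 = 3.667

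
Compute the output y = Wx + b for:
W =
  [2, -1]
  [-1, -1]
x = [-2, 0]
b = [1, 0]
y = [-3, 2]

Wx = [2×-2 + -1×0, -1×-2 + -1×0]
   = [-4, 2]
y = Wx + b = [-4 + 1, 2 + 0] = [-3, 2]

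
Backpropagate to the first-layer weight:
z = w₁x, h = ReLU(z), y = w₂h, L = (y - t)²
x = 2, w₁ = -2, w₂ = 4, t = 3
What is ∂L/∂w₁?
∂L/∂w₁ = 0

Forward pass:
z = w₁x = -2×2 = -4
h = ReLU(-4) = 0
y = w₂h = 4×0 = 0

Backward pass:
∂L/∂y = 2(y - t) = 2(0 - 3) = -6
∂y/∂h = w₂ = 4
∂h/∂z = 0 (ReLU derivative)
∂z/∂w₁ = x = 2

∂L/∂w₁ = -6 × 4 × 0 × 2 = 0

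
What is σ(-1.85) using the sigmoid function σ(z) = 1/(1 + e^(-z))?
0.1359

sigmoid(-1.85) = 1/(1 + e^(1.85)) = 1/(1 + 6.36) = 0.1359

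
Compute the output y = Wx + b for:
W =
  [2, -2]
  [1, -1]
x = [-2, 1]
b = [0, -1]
y = [-6, -4]

Wx = [2×-2 + -2×1, 1×-2 + -1×1]
   = [-6, -3]
y = Wx + b = [-6 + 0, -3 + -1] = [-6, -4]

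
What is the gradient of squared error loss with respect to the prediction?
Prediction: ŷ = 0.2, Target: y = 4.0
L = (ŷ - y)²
∂L/∂ŷ = -7.6

∂L/∂ŷ = 2(ŷ - y) = 2(0.2 - 4.0) = 2(-3.8) = -7.6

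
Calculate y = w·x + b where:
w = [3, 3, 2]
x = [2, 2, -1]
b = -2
y = 8

y = (3)(2) + (3)(2) + (2)(-1) + -2 = 8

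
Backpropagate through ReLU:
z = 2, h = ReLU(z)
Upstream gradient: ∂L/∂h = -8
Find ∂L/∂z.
∂L/∂z = -8

h = ReLU(2) = 2
Since z > 0: ∂h/∂z = 1
∂L/∂z = ∂L/∂h · ∂h/∂z = -8 × 1 = -8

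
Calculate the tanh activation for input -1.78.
-0.9447

tanh(-1.78) = (e^(-1.78) - e^(1.78))/(e^(-1.78) + e^(1.78)) = -0.9447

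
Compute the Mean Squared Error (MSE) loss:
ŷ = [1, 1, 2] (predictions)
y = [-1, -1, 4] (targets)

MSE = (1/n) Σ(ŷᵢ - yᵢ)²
MSE = 4

MSE = (1/3)((1--1)² + (1--1)² + (2-4)²) = (1/3)(4 + 4 + 4) = 4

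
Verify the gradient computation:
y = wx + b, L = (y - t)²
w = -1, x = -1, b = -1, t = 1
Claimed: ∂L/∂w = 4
Incorrect

y = (-1)(-1) + -1 = 0
∂L/∂y = 2(y - t) = 2(0 - 1) = -2
∂y/∂w = x = -1
∂L/∂w = -2 × -1 = 2

Claimed value: 4
Incorrect: The correct gradient is 2.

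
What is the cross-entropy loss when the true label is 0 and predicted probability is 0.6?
L = 0.9163

L = -0·log(0.6) - 1·log(0.4) = -log(0.4) = 0.9163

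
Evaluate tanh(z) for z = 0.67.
0.585

tanh(0.67) = (e^(0.67) - e^(-0.67))/(e^(0.67) + e^(-0.67)) = 0.585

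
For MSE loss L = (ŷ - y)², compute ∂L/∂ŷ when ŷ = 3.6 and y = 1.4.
∂L/∂ŷ = 4.4

∂L/∂ŷ = 2(ŷ - y) = 2(3.6 - 1.4) = 2(2.2) = 4.4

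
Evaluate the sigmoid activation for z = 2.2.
0.9002

sigmoid(2.2) = 1/(1 + e^(-2.2)) = 1/(1 + 0.1108) = 0.9002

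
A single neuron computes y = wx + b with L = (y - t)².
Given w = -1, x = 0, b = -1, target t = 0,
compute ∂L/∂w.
∂L/∂w = 0

y = wx + b = (-1)(0) + -1 = -1
∂L/∂y = 2(y - t) = 2(-1 - 0) = -2
∂y/∂w = x = 0
∂L/∂w = ∂L/∂y · ∂y/∂w = -2 × 0 = 0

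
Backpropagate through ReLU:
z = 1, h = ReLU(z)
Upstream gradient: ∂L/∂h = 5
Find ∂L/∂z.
∂L/∂z = 5

h = ReLU(1) = 1
Since z > 0: ∂h/∂z = 1
∂L/∂z = ∂L/∂h · ∂h/∂z = 5 × 1 = 5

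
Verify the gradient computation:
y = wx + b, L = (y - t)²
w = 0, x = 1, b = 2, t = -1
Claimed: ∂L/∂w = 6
Correct

y = (0)(1) + 2 = 2
∂L/∂y = 2(y - t) = 2(2 - -1) = 6
∂y/∂w = x = 1
∂L/∂w = 6 × 1 = 6

Claimed value: 6
Correct: The correct gradient is 6.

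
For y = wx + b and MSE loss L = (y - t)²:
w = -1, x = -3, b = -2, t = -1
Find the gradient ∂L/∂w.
∂L/∂w = -12

y = wx + b = (-1)(-3) + -2 = 1
∂L/∂y = 2(y - t) = 2(1 - -1) = 4
∂y/∂w = x = -3
∂L/∂w = ∂L/∂y · ∂y/∂w = 4 × -3 = -12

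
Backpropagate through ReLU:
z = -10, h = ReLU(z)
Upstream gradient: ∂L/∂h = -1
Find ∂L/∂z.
∂L/∂z = 0

h = ReLU(-10) = 0
Since z < 0: ∂h/∂z = 0
∂L/∂z = ∂L/∂h · ∂h/∂z = -1 × 0 = 0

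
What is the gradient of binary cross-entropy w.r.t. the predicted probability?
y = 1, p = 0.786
∂L/∂p = -1.272

∂L/∂p = -y/p + (1-y)/(1-p) = -1/0.786 + 0 = -1.272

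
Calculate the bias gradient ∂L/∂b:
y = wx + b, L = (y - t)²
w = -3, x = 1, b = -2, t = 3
∂L/∂b = -16

y = wx + b = (-3)(1) + -2 = -5
∂L/∂y = 2(y - t) = 2(-5 - 3) = -16
∂y/∂b = 1
∂L/∂b = ∂L/∂y · ∂y/∂b = -16 × 1 = -16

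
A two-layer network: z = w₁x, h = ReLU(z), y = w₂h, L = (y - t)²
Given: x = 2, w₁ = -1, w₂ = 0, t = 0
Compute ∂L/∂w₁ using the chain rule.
∂L/∂w₁ = 0

Forward pass:
z = w₁x = -1×2 = -2
h = ReLU(-2) = 0
y = w₂h = 0×0 = 0

Backward pass:
∂L/∂y = 2(y - t) = 2(0 - 0) = 0
∂y/∂h = w₂ = 0
∂h/∂z = 0 (ReLU derivative)
∂z/∂w₁ = x = 2

∂L/∂w₁ = 0 × 0 × 0 × 2 = 0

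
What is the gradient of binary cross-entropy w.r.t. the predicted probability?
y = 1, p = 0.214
∂L/∂p = -4.673

∂L/∂p = -y/p + (1-y)/(1-p) = -1/0.214 + 0 = -4.673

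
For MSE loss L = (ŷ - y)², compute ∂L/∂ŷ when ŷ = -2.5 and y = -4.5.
∂L/∂ŷ = 4.0

∂L/∂ŷ = 2(ŷ - y) = 2(-2.5 - -4.5) = 2(2.0) = 4.0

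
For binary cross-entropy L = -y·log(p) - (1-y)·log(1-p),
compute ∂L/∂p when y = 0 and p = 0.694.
∂L/∂p = 3.268

∂L/∂p = -y/p + (1-y)/(1-p) = 0 + 1/0.306 = 3.268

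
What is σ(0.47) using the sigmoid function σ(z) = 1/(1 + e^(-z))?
0.6154

sigmoid(0.47) = 1/(1 + e^(-0.47)) = 1/(1 + 0.625) = 0.6154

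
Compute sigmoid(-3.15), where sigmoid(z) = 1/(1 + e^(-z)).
0.04109

sigmoid(-3.15) = 1/(1 + e^(3.15)) = 1/(1 + 23.34) = 0.04109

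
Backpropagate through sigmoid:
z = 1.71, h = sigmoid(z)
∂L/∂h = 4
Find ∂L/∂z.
∂L/∂z = 0.5188

σ(1.71) = 0.8468
σ'(1.71) = σ(1.71)(1 - σ(1.71)) = 0.8468 × 0.1532 = 0.1297
∂L/∂z = ∂L/∂h · σ'(z) = 4 × 0.1297 = 0.5188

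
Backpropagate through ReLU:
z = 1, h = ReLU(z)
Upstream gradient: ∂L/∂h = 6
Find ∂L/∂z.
∂L/∂z = 6

h = ReLU(1) = 1
Since z > 0: ∂h/∂z = 1
∂L/∂z = ∂L/∂h · ∂h/∂z = 6 × 1 = 6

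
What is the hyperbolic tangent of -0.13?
-0.1293

tanh(-0.13) = (e^(-0.13) - e^(0.13))/(e^(-0.13) + e^(0.13)) = -0.1293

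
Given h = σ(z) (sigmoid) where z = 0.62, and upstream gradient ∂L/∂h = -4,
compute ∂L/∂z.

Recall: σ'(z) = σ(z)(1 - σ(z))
∂L/∂z = -0.9097

σ(0.62) = 0.6502
σ'(0.62) = σ(0.62)(1 - σ(0.62)) = 0.6502 × 0.3498 = 0.2274
∂L/∂z = ∂L/∂h · σ'(z) = -4 × 0.2274 = -0.9097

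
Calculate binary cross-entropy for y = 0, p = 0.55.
L = 0.7985

L = -0·log(0.55) - 1·log(0.45) = -log(0.45) = 0.7985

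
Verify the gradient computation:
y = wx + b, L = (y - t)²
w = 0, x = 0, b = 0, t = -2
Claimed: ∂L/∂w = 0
Correct

y = (0)(0) + 0 = 0
∂L/∂y = 2(y - t) = 2(0 - -2) = 4
∂y/∂w = x = 0
∂L/∂w = 4 × 0 = 0

Claimed value: 0
Correct: The correct gradient is 0.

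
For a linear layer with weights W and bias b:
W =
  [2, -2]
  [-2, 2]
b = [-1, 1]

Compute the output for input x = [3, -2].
y = [9, -9]

Wx = [2×3 + -2×-2, -2×3 + 2×-2]
   = [10, -10]
y = Wx + b = [10 + -1, -10 + 1] = [9, -9]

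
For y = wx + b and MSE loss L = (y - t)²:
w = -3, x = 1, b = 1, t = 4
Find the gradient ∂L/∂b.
∂L/∂b = -12

y = wx + b = (-3)(1) + 1 = -2
∂L/∂y = 2(y - t) = 2(-2 - 4) = -12
∂y/∂b = 1
∂L/∂b = ∂L/∂y · ∂y/∂b = -12 × 1 = -12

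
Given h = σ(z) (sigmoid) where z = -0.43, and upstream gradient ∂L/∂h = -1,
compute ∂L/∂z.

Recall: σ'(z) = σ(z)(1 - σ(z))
∂L/∂z = -0.2388

σ(-0.43) = 0.3941
σ'(-0.43) = σ(-0.43)(1 - σ(-0.43)) = 0.3941 × 0.6059 = 0.2388
∂L/∂z = ∂L/∂h · σ'(z) = -1 × 0.2388 = -0.2388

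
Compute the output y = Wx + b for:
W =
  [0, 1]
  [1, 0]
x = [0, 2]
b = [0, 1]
y = [2, 1]

Wx = [0×0 + 1×2, 1×0 + 0×2]
   = [2, 0]
y = Wx + b = [2 + 0, 0 + 1] = [2, 1]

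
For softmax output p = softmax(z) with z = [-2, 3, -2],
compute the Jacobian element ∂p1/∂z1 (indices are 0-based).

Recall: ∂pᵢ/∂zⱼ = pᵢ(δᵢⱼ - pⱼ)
∂p1/∂z1 = 0.01312

p = softmax(z) = [0.006648, 0.9867, 0.006648]
p1 = 0.9867

∂p1/∂z1 = p1(1 - p1) = 0.9867 × (1 - 0.9867) = 0.01312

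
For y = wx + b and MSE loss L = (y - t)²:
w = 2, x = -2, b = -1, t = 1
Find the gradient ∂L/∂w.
∂L/∂w = 24

y = wx + b = (2)(-2) + -1 = -5
∂L/∂y = 2(y - t) = 2(-5 - 1) = -12
∂y/∂w = x = -2
∂L/∂w = ∂L/∂y · ∂y/∂w = -12 × -2 = 24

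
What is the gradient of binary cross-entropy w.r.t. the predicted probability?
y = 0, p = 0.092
∂L/∂p = 1.101

∂L/∂p = -y/p + (1-y)/(1-p) = 0 + 1/0.908 = 1.101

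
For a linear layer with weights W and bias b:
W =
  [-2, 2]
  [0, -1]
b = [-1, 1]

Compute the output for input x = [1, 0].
y = [-3, 1]

Wx = [-2×1 + 2×0, 0×1 + -1×0]
   = [-2, 0]
y = Wx + b = [-2 + -1, 0 + 1] = [-3, 1]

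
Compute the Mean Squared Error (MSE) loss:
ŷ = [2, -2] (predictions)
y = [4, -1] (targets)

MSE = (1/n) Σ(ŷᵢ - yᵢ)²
MSE = 2.5

MSE = (1/2)((2-4)² + (-2--1)²) = (1/2)(4 + 1) = 2.5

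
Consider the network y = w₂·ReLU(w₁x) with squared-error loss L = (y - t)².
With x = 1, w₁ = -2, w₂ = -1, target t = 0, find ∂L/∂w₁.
∂L/∂w₁ = 0

Forward pass:
z = w₁x = -2×1 = -2
h = ReLU(-2) = 0
y = w₂h = -1×0 = 0

Backward pass:
∂L/∂y = 2(y - t) = 2(0 - 0) = 0
∂y/∂h = w₂ = -1
∂h/∂z = 0 (ReLU derivative)
∂z/∂w₁ = x = 1

∂L/∂w₁ = 0 × -1 × 0 × 1 = 0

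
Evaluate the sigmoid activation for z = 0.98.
0.7271

sigmoid(0.98) = 1/(1 + e^(-0.98)) = 1/(1 + 0.3753) = 0.7271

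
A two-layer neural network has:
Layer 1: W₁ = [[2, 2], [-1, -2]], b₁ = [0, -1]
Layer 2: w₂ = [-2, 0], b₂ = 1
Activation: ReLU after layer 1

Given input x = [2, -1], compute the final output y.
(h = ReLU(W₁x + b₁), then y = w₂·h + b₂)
y = -3

Layer 1 pre-activation: z₁ = [2, -1]
After ReLU: h = [2, 0]
Layer 2 output: y = -2×2 + 0×0 + 1 = -3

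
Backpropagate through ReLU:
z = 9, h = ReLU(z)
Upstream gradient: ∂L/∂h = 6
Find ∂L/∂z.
∂L/∂z = 6

h = ReLU(9) = 9
Since z > 0: ∂h/∂z = 1
∂L/∂z = ∂L/∂h · ∂h/∂z = 6 × 1 = 6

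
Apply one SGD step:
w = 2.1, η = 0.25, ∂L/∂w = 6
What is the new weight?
w_new = 0.6

w_new = w - η·∂L/∂w = 2.1 - 0.25×(6) = 2.1 - (1.5) = 0.6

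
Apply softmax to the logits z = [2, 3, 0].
p = [0.2595, 0.7054, 0.0351]

exp(z) = [7.389, 20.09, 1]
Sum = 28.47
p = [0.2595, 0.7054, 0.0351]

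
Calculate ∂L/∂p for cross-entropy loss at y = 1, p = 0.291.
∂L/∂p = -3.436

∂L/∂p = -y/p + (1-y)/(1-p) = -1/0.291 + 0 = -3.436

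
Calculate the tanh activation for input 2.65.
0.9901

tanh(2.65) = (e^(2.65) - e^(-2.65))/(e^(2.65) + e^(-2.65)) = 0.9901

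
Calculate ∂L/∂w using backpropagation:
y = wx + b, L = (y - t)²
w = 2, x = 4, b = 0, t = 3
∂L/∂w = 40

y = wx + b = (2)(4) + 0 = 8
∂L/∂y = 2(y - t) = 2(8 - 3) = 10
∂y/∂w = x = 4
∂L/∂w = ∂L/∂y · ∂y/∂w = 10 × 4 = 40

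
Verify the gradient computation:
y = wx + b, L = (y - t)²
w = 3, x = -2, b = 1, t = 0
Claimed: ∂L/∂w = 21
Incorrect

y = (3)(-2) + 1 = -5
∂L/∂y = 2(y - t) = 2(-5 - 0) = -10
∂y/∂w = x = -2
∂L/∂w = -10 × -2 = 20

Claimed value: 21
Incorrect: The correct gradient is 20.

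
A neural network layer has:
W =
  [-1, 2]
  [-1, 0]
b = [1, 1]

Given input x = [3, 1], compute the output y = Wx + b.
y = [0, -2]

Wx = [-1×3 + 2×1, -1×3 + 0×1]
   = [-1, -3]
y = Wx + b = [-1 + 1, -3 + 1] = [0, -2]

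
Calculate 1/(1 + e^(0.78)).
0.3143

sigmoid(-0.78) = 1/(1 + e^(0.78)) = 1/(1 + 2.181) = 0.3143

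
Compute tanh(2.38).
0.983

tanh(2.38) = (e^(2.38) - e^(-2.38))/(e^(2.38) + e^(-2.38)) = 0.983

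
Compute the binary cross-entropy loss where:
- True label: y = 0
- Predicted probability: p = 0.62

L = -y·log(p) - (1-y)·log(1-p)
L = 0.9676

L = -0·log(0.62) - 1·log(0.38) = -log(0.38) = 0.9676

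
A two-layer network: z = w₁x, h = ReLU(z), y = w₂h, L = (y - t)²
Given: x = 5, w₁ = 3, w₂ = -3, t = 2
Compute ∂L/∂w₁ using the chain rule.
∂L/∂w₁ = 1410

Forward pass:
z = w₁x = 3×5 = 15
h = ReLU(15) = 15
y = w₂h = -3×15 = -45

Backward pass:
∂L/∂y = 2(y - t) = 2(-45 - 2) = -94
∂y/∂h = w₂ = -3
∂h/∂z = 1 (ReLU derivative)
∂z/∂w₁ = x = 5

∂L/∂w₁ = -94 × -3 × 1 × 5 = 1410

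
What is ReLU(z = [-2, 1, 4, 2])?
h = [0, 1, 4, 2]

ReLU applied element-wise: max(0,-2)=0, max(0,1)=1, max(0,4)=4, max(0,2)=2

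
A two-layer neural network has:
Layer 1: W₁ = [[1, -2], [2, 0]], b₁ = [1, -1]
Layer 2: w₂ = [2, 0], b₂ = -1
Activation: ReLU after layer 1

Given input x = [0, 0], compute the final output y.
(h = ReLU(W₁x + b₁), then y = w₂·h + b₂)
y = 1

Layer 1 pre-activation: z₁ = [1, -1]
After ReLU: h = [1, 0]
Layer 2 output: y = 2×1 + 0×0 + -1 = 1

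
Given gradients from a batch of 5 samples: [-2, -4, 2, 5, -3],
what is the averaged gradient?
Average gradient = -0.4

Average = (1/5)(-2 + -4 + 2 + 5 + -3) = -2/5 = -0.4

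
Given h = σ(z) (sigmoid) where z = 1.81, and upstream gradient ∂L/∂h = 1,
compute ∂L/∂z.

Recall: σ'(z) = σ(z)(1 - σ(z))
∂L/∂z = 0.1209

σ(1.81) = 0.8594
σ'(1.81) = σ(1.81)(1 - σ(1.81)) = 0.8594 × 0.1406 = 0.1209
∂L/∂z = ∂L/∂h · σ'(z) = 1 × 0.1209 = 0.1209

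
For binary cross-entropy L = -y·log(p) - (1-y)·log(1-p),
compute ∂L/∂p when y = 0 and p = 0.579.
∂L/∂p = 2.375

∂L/∂p = -y/p + (1-y)/(1-p) = 0 + 1/0.421 = 2.375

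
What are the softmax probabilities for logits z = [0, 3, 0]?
p = [0.0453, 0.9094, 0.0453]

exp(z) = [1, 20.09, 1]
Sum = 22.09
p = [0.0453, 0.9094, 0.0453]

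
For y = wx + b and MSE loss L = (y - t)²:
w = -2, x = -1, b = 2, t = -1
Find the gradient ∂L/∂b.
∂L/∂b = 10

y = wx + b = (-2)(-1) + 2 = 4
∂L/∂y = 2(y - t) = 2(4 - -1) = 10
∂y/∂b = 1
∂L/∂b = ∂L/∂y · ∂y/∂b = 10 × 1 = 10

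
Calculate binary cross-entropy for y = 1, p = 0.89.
L = 0.1165

L = -1·log(0.89) - 0·log(0.11) = -log(0.89) = 0.1165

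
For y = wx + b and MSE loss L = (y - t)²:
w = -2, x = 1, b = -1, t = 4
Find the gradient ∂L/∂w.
∂L/∂w = -14

y = wx + b = (-2)(1) + -1 = -3
∂L/∂y = 2(y - t) = 2(-3 - 4) = -14
∂y/∂w = x = 1
∂L/∂w = ∂L/∂y · ∂y/∂w = -14 × 1 = -14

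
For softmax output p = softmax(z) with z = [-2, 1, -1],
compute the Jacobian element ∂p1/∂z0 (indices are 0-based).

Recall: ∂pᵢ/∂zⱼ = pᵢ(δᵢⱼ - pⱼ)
∂p1/∂z0 = -0.03545

p = softmax(z) = [0.04201, 0.8438, 0.1142]
p1 = 0.8438, p0 = 0.04201

∂p1/∂z0 = -p1 × p0 = -0.8438 × 0.04201 = -0.03545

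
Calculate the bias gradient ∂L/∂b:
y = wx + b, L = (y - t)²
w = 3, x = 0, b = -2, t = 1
∂L/∂b = -6

y = wx + b = (3)(0) + -2 = -2
∂L/∂y = 2(y - t) = 2(-2 - 1) = -6
∂y/∂b = 1
∂L/∂b = ∂L/∂y · ∂y/∂b = -6 × 1 = -6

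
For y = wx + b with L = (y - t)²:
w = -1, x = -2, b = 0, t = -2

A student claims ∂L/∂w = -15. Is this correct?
Incorrect

y = (-1)(-2) + 0 = 2
∂L/∂y = 2(y - t) = 2(2 - -2) = 8
∂y/∂w = x = -2
∂L/∂w = 8 × -2 = -16

Claimed value: -15
Incorrect: The correct gradient is -16.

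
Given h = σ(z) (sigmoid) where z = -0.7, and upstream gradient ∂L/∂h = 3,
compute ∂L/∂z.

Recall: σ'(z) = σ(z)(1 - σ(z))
∂L/∂z = 0.6651

σ(-0.7) = 0.3318
σ'(-0.7) = σ(-0.7)(1 - σ(-0.7)) = 0.3318 × 0.6682 = 0.2217
∂L/∂z = ∂L/∂h · σ'(z) = 3 × 0.2217 = 0.6651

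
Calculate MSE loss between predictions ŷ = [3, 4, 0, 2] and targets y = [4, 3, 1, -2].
MSE = 4.75

MSE = (1/4)((3-4)² + (4-3)² + (0-1)² + (2--2)²) = (1/4)(1 + 1 + 1 + 16) = 4.75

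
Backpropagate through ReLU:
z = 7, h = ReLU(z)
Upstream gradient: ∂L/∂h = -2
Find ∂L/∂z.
∂L/∂z = -2

h = ReLU(7) = 7
Since z > 0: ∂h/∂z = 1
∂L/∂z = ∂L/∂h · ∂h/∂z = -2 × 1 = -2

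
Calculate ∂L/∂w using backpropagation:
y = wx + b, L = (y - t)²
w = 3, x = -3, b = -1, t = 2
∂L/∂w = 72

y = wx + b = (3)(-3) + -1 = -10
∂L/∂y = 2(y - t) = 2(-10 - 2) = -24
∂y/∂w = x = -3
∂L/∂w = ∂L/∂y · ∂y/∂w = -24 × -3 = 72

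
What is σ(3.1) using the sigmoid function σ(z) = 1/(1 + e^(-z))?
0.9569

sigmoid(3.1) = 1/(1 + e^(-3.1)) = 1/(1 + 0.04505) = 0.9569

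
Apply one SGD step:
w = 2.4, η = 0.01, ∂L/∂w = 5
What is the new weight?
w_new = 2.35

w_new = w - η·∂L/∂w = 2.4 - 0.01×(5) = 2.4 - (0.05) = 2.35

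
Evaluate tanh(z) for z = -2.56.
-0.9881

tanh(-2.56) = (e^(-2.56) - e^(2.56))/(e^(-2.56) + e^(2.56)) = -0.9881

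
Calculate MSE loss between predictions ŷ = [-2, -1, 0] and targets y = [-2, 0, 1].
MSE = 0.6667

MSE = (1/3)((-2--2)² + (-1-0)² + (0-1)²) = (1/3)(0 + 1 + 1) = 0.6667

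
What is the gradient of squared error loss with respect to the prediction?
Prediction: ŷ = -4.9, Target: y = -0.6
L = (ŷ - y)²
∂L/∂ŷ = -8.6

∂L/∂ŷ = 2(ŷ - y) = 2(-4.9 - -0.6) = 2(-4.3) = -8.6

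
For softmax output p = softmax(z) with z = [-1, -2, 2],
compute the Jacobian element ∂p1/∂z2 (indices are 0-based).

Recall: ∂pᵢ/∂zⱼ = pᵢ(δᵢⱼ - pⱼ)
∂p1/∂z2 = -0.01605

p = softmax(z) = [0.04661, 0.01715, 0.9362]
p1 = 0.01715, p2 = 0.9362

∂p1/∂z2 = -p1 × p2 = -0.01715 × 0.9362 = -0.01605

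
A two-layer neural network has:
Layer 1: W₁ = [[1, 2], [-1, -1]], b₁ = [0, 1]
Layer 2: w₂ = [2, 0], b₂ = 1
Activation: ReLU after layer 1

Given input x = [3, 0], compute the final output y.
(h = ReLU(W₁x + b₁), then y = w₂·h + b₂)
y = 7

Layer 1 pre-activation: z₁ = [3, -2]
After ReLU: h = [3, 0]
Layer 2 output: y = 2×3 + 0×0 + 1 = 7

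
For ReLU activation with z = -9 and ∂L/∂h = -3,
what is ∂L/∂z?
∂L/∂z = 0

h = ReLU(-9) = 0
Since z < 0: ∂h/∂z = 0
∂L/∂z = ∂L/∂h · ∂h/∂z = -3 × 0 = 0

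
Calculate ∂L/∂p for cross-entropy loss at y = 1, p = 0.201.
∂L/∂p = -4.975

∂L/∂p = -y/p + (1-y)/(1-p) = -1/0.201 + 0 = -4.975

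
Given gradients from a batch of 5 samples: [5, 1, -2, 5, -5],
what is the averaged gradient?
Average gradient = 0.8

Average = (1/5)(5 + 1 + -2 + 5 + -5) = 4/5 = 0.8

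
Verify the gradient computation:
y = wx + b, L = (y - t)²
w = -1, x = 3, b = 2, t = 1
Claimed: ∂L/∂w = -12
Correct

y = (-1)(3) + 2 = -1
∂L/∂y = 2(y - t) = 2(-1 - 1) = -4
∂y/∂w = x = 3
∂L/∂w = -4 × 3 = -12

Claimed value: -12
Correct: The correct gradient is -12.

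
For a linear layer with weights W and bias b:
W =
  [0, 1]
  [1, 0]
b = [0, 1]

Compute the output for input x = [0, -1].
y = [-1, 1]

Wx = [0×0 + 1×-1, 1×0 + 0×-1]
   = [-1, 0]
y = Wx + b = [-1 + 0, 0 + 1] = [-1, 1]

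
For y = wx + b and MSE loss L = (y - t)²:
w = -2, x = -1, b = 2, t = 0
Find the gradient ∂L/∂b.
∂L/∂b = 8

y = wx + b = (-2)(-1) + 2 = 4
∂L/∂y = 2(y - t) = 2(4 - 0) = 8
∂y/∂b = 1
∂L/∂b = ∂L/∂y · ∂y/∂b = 8 × 1 = 8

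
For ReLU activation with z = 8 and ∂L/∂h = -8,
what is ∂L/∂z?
∂L/∂z = -8

h = ReLU(8) = 8
Since z > 0: ∂h/∂z = 1
∂L/∂z = ∂L/∂h · ∂h/∂z = -8 × 1 = -8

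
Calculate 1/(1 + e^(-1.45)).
0.81

sigmoid(1.45) = 1/(1 + e^(-1.45)) = 1/(1 + 0.2346) = 0.81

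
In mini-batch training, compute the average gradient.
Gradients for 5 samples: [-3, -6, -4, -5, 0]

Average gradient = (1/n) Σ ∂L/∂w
Average gradient = -3.6

Average = (1/5)(-3 + -6 + -4 + -5 + 0) = -18/5 = -3.6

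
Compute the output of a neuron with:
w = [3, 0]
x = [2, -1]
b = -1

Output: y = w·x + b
y = 5

y = (3)(2) + (0)(-1) + -1 = 5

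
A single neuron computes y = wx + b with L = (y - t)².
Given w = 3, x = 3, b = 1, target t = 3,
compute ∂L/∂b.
∂L/∂b = 14

y = wx + b = (3)(3) + 1 = 10
∂L/∂y = 2(y - t) = 2(10 - 3) = 14
∂y/∂b = 1
∂L/∂b = ∂L/∂y · ∂y/∂b = 14 × 1 = 14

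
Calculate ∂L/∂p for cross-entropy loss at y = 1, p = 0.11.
∂L/∂p = -9.091

∂L/∂p = -y/p + (1-y)/(1-p) = -1/0.11 + 0 = -9.091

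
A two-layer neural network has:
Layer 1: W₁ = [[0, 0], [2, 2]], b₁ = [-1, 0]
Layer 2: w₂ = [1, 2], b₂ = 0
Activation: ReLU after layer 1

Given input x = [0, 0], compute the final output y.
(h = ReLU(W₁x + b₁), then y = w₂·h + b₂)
y = 0

Layer 1 pre-activation: z₁ = [-1, 0]
After ReLU: h = [0, 0]
Layer 2 output: y = 1×0 + 2×0 + 0 = 0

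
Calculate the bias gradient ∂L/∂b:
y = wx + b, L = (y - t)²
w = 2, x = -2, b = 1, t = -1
∂L/∂b = -4

y = wx + b = (2)(-2) + 1 = -3
∂L/∂y = 2(y - t) = 2(-3 - -1) = -4
∂y/∂b = 1
∂L/∂b = ∂L/∂y · ∂y/∂b = -4 × 1 = -4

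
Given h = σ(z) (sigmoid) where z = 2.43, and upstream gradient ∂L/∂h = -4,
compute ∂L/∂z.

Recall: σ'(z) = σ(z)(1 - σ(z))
∂L/∂z = -0.2975

σ(2.43) = 0.9191
σ'(2.43) = σ(2.43)(1 - σ(2.43)) = 0.9191 × 0.08091 = 0.07437
∂L/∂z = ∂L/∂h · σ'(z) = -4 × 0.07437 = -0.2975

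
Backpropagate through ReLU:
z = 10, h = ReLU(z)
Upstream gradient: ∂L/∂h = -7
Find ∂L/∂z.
∂L/∂z = -7

h = ReLU(10) = 10
Since z > 0: ∂h/∂z = 1
∂L/∂z = ∂L/∂h · ∂h/∂z = -7 × 1 = -7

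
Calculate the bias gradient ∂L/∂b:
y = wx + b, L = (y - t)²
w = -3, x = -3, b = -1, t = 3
∂L/∂b = 10

y = wx + b = (-3)(-3) + -1 = 8
∂L/∂y = 2(y - t) = 2(8 - 3) = 10
∂y/∂b = 1
∂L/∂b = ∂L/∂y · ∂y/∂b = 10 × 1 = 10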